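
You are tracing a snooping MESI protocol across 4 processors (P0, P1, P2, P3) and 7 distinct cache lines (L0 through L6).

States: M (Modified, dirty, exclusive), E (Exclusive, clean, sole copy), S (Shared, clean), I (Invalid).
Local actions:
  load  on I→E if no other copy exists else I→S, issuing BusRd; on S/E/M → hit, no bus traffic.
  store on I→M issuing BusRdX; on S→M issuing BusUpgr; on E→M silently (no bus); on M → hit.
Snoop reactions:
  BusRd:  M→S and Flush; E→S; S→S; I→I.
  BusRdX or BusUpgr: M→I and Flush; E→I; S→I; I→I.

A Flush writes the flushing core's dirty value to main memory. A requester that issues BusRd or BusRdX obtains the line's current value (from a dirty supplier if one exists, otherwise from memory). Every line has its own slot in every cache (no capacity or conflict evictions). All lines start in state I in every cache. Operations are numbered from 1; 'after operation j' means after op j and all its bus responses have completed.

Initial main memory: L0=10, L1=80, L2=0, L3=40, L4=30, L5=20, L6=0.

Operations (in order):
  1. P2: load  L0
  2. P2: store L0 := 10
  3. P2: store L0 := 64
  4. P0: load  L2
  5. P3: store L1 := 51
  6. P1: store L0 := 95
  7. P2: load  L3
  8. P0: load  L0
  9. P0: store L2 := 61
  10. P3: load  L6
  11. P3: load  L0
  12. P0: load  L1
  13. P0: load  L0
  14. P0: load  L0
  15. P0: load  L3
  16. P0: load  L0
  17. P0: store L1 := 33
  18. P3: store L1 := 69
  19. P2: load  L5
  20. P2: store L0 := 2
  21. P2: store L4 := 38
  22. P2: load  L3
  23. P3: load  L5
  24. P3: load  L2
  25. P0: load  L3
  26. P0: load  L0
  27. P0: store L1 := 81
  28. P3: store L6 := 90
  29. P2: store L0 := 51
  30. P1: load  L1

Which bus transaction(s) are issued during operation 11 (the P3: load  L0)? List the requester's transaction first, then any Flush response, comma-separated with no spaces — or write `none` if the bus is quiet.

bus = BusRd

  op1 P2: load  L0 → I/I/E/I on L0; bus BusRd; mem=10
  op2 P2: store L0 := 10 → I/I/M/I on L0; bus (none); mem=10
  op3 P2: store L0 := 64 → I/I/M/I on L0; bus (none); mem=10
  op4 P0: load  L2 → E/I/I/I on L2; bus BusRd; mem=0
  op5 P3: store L1 := 51 → I/I/I/M on L1; bus BusRdX; mem=80
  op6 P1: store L0 := 95 → I/M/I/I on L0; bus BusRdX Flush; mem=64
  op7 P2: load  L3 → I/I/E/I on L3; bus BusRd; mem=40
  op8 P0: load  L0 → S/S/I/I on L0; bus BusRd Flush; mem=95
  op9 P0: store L2 := 61 → M/I/I/I on L2; bus (none); mem=0
  op10 P3: load  L6 → I/I/I/E on L6; bus BusRd; mem=0
  op11 P3: load  L0 → S/S/I/S on L0; bus BusRd; mem=95
  op12 P0: load  L1 → S/I/I/S on L1; bus BusRd Flush; mem=51
  op13 P0: load  L0 → S/S/I/S on L0; bus (none); mem=95
  op14 P0: load  L0 → S/S/I/S on L0; bus (none); mem=95
  op15 P0: load  L3 → S/I/S/I on L3; bus BusRd; mem=40
  op16 P0: load  L0 → S/S/I/S on L0; bus (none); mem=95
  op17 P0: store L1 := 33 → M/I/I/I on L1; bus BusUpgr; mem=51
  op18 P3: store L1 := 69 → I/I/I/M on L1; bus BusRdX Flush; mem=33
  op19 P2: load  L5 → I/I/E/I on L5; bus BusRd; mem=20
  op20 P2: store L0 := 2 → I/I/M/I on L0; bus BusRdX; mem=95
  op21 P2: store L4 := 38 → I/I/M/I on L4; bus BusRdX; mem=30
  op22 P2: load  L3 → S/I/S/I on L3; bus (none); mem=40
  op23 P3: load  L5 → I/I/S/S on L5; bus BusRd; mem=20
  op24 P3: load  L2 → S/I/I/S on L2; bus BusRd Flush; mem=61
  op25 P0: load  L3 → S/I/S/I on L3; bus (none); mem=40
  op26 P0: load  L0 → S/I/S/I on L0; bus BusRd Flush; mem=2
  op27 P0: store L1 := 81 → M/I/I/I on L1; bus BusRdX Flush; mem=69
  op28 P3: store L6 := 90 → I/I/I/M on L6; bus (none); mem=0
  op29 P2: store L0 := 51 → I/I/M/I on L0; bus BusUpgr; mem=2
  op30 P1: load  L1 → S/S/I/I on L1; bus BusRd Flush; mem=81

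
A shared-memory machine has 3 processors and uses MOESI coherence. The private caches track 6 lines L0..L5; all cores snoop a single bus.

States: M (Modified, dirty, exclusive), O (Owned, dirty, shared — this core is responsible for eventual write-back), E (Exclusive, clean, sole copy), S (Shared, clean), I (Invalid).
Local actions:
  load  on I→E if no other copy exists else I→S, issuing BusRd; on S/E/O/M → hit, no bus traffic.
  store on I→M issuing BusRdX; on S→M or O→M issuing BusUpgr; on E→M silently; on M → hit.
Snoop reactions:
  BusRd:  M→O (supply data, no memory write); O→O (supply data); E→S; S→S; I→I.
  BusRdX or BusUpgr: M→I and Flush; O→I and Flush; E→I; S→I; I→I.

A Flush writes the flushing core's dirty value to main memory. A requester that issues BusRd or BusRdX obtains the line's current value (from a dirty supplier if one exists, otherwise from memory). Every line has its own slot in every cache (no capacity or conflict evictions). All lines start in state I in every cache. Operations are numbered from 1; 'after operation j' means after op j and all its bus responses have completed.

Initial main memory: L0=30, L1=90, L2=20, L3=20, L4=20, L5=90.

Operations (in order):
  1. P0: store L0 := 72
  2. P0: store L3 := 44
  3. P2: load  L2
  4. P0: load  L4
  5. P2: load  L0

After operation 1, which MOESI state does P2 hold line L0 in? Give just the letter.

state = I

step 1: P0: store L0 := 72  ⟶  MII  (L0)  txn=BusRdX  M[L0]=30
step 2: P0: store L3 := 44  ⟶  MII  (L3)  txn=BusRdX  M[L3]=20
step 3: P2: load  L2  ⟶  IIE  (L2)  txn=BusRd  M[L2]=20
step 4: P0: load  L4  ⟶  EII  (L4)  txn=BusRd  M[L4]=20
step 5: P2: load  L0  ⟶  OIS  (L0)  txn=BusRd  M[L0]=30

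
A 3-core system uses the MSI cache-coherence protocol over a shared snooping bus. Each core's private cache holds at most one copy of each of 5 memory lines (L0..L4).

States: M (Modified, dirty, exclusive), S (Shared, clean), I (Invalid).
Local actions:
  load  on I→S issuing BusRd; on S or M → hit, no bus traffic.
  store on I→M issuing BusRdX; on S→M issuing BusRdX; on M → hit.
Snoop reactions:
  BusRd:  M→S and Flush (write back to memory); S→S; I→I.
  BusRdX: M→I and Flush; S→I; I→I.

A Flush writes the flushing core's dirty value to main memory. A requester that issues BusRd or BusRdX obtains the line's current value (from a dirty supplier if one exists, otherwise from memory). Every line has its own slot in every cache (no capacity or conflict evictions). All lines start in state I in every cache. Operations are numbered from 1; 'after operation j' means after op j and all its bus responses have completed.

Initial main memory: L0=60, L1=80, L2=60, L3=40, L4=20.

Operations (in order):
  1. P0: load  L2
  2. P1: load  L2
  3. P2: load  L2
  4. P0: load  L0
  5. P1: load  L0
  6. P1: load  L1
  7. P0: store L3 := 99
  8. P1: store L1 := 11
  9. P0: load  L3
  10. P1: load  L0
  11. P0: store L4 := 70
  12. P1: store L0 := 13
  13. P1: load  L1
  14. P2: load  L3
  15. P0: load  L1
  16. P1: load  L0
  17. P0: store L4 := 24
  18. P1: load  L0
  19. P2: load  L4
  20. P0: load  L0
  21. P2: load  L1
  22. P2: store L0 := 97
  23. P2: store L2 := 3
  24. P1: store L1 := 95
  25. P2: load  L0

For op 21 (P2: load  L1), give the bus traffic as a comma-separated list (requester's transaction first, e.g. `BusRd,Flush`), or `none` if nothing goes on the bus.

bus = BusRd

  op1 P0: load  L2 → S/I/I on L2; bus BusRd; mem=60
  op2 P1: load  L2 → S/S/I on L2; bus BusRd; mem=60
  op3 P2: load  L2 → S/S/S on L2; bus BusRd; mem=60
  op4 P0: load  L0 → S/I/I on L0; bus BusRd; mem=60
  op5 P1: load  L0 → S/S/I on L0; bus BusRd; mem=60
  op6 P1: load  L1 → I/S/I on L1; bus BusRd; mem=80
  op7 P0: store L3 := 99 → M/I/I on L3; bus BusRdX; mem=40
  op8 P1: store L1 := 11 → I/M/I on L1; bus BusRdX; mem=80
  op9 P0: load  L3 → M/I/I on L3; bus (none); mem=40
  op10 P1: load  L0 → S/S/I on L0; bus (none); mem=60
  op11 P0: store L4 := 70 → M/I/I on L4; bus BusRdX; mem=20
  op12 P1: store L0 := 13 → I/M/I on L0; bus BusRdX; mem=60
  op13 P1: load  L1 → I/M/I on L1; bus (none); mem=80
  op14 P2: load  L3 → S/I/S on L3; bus BusRd Flush; mem=99
  op15 P0: load  L1 → S/S/I on L1; bus BusRd Flush; mem=11
  op16 P1: load  L0 → I/M/I on L0; bus (none); mem=60
  op17 P0: store L4 := 24 → M/I/I on L4; bus (none); mem=20
  op18 P1: load  L0 → I/M/I on L0; bus (none); mem=60
  op19 P2: load  L4 → S/I/S on L4; bus BusRd Flush; mem=24
  op20 P0: load  L0 → S/S/I on L0; bus BusRd Flush; mem=13
  op21 P2: load  L1 → S/S/S on L1; bus BusRd; mem=11
  op22 P2: store L0 := 97 → I/I/M on L0; bus BusRdX; mem=13
  op23 P2: store L2 := 3 → I/I/M on L2; bus BusRdX; mem=60
  op24 P1: store L1 := 95 → I/M/I on L1; bus BusRdX; mem=11
  op25 P2: load  L0 → I/I/M on L0; bus (none); mem=13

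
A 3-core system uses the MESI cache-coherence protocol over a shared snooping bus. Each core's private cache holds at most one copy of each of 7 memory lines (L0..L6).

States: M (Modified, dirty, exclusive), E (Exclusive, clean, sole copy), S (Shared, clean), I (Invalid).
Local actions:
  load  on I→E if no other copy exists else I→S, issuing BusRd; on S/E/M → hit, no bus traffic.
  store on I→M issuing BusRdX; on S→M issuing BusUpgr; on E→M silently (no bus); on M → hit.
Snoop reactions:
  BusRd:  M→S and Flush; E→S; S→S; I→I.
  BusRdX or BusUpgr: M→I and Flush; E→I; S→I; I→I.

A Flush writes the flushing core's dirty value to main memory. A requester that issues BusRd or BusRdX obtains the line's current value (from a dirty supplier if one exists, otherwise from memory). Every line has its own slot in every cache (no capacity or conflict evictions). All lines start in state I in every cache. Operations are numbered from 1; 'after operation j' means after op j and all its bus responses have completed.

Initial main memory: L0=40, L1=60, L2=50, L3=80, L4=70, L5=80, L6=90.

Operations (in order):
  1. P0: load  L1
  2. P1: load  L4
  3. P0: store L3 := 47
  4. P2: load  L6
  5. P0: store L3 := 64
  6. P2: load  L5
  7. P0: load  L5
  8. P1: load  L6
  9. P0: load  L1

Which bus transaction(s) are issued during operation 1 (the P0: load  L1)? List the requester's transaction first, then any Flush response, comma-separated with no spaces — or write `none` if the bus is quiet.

bus = BusRd

step 1: P0: load  L1  ⟶  EII  (L1)  txn=BusRd  M[L1]=60
step 2: P1: load  L4  ⟶  IEI  (L4)  txn=BusRd  M[L4]=70
step 3: P0: store L3 := 47  ⟶  MII  (L3)  txn=BusRdX  M[L3]=80
step 4: P2: load  L6  ⟶  IIE  (L6)  txn=BusRd  M[L6]=90
step 5: P0: store L3 := 64  ⟶  MII  (L3)  txn=∅  M[L3]=80
step 6: P2: load  L5  ⟶  IIE  (L5)  txn=BusRd  M[L5]=80
step 7: P0: load  L5  ⟶  SIS  (L5)  txn=BusRd  M[L5]=80
step 8: P1: load  L6  ⟶  ISS  (L6)  txn=BusRd  M[L6]=90
step 9: P0: load  L1  ⟶  EII  (L1)  txn=∅  M[L1]=60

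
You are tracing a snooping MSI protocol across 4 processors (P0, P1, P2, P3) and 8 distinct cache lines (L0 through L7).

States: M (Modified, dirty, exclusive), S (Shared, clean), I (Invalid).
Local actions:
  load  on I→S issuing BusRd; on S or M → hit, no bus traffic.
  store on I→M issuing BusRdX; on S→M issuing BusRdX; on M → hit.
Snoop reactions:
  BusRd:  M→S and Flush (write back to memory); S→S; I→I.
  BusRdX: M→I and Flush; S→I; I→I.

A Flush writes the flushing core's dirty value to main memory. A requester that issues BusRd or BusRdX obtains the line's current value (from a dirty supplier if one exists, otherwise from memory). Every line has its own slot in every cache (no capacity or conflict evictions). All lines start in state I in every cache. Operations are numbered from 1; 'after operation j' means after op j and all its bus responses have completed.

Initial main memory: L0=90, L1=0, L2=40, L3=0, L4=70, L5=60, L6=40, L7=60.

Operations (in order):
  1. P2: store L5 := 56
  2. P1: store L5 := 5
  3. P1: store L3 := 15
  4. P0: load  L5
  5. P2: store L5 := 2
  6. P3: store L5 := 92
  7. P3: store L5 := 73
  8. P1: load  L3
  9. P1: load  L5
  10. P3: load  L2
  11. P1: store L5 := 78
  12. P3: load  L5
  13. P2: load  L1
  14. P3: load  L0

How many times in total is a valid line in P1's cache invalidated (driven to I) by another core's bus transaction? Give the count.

invalidations = 1

[1] P2: store L5 := 56 | P0:I, P1:I, P2:M(56), P3:I | bus: BusRdX
[2] P1: store L5 := 5 | P0:I, P1:M(5), P2:I, P3:I | bus: BusRdX,Flush
[3] P1: store L3 := 15 | P0:I, P1:M(15), P2:I, P3:I | bus: BusRdX
[4] P0: load  L5 | P0:S(5), P1:S(5), P2:I, P3:I | bus: BusRd,Flush
[5] P2: store L5 := 2 | P0:I, P1:I, P2:M(2), P3:I | bus: BusRdX
[6] P3: store L5 := 92 | P0:I, P1:I, P2:I, P3:M(92) | bus: BusRdX,Flush
[7] P3: store L5 := 73 | P0:I, P1:I, P2:I, P3:M(73) | bus: none
[8] P1: load  L3 | P0:I, P1:M(15), P2:I, P3:I | bus: none
[9] P1: load  L5 | P0:I, P1:S(73), P2:I, P3:S(73) | bus: BusRd,Flush
[10] P3: load  L2 | P0:I, P1:I, P2:I, P3:S(40) | bus: BusRd
[11] P1: store L5 := 78 | P0:I, P1:M(78), P2:I, P3:I | bus: BusRdX
[12] P3: load  L5 | P0:I, P1:S(78), P2:I, P3:S(78) | bus: BusRd,Flush
[13] P2: load  L1 | P0:I, P1:I, P2:S(0), P3:I | bus: BusRd
[14] P3: load  L0 | P0:I, P1:I, P2:I, P3:S(90) | bus: BusRd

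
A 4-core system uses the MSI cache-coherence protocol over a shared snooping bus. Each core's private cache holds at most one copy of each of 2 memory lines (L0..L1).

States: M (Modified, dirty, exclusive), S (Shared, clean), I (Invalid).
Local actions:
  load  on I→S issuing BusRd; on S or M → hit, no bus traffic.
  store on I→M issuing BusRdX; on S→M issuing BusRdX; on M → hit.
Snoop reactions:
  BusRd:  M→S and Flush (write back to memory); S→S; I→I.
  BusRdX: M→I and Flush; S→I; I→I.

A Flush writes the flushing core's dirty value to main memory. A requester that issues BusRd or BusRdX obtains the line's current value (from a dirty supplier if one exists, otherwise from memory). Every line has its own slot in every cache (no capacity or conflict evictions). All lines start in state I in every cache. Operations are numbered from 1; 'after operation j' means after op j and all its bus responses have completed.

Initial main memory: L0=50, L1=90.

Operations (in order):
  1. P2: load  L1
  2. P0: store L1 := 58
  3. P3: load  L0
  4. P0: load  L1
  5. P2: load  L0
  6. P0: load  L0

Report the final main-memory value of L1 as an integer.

memory[L1] = 90

  op1 P2: load  L1 → I/I/S/I on L1; bus BusRd; mem=90
  op2 P0: store L1 := 58 → M/I/I/I on L1; bus BusRdX; mem=90
  op3 P3: load  L0 → I/I/I/S on L0; bus BusRd; mem=50
  op4 P0: load  L1 → M/I/I/I on L1; bus (none); mem=90
  op5 P2: load  L0 → I/I/S/S on L0; bus BusRd; mem=50
  op6 P0: load  L0 → S/I/S/S on L0; bus BusRd; mem=50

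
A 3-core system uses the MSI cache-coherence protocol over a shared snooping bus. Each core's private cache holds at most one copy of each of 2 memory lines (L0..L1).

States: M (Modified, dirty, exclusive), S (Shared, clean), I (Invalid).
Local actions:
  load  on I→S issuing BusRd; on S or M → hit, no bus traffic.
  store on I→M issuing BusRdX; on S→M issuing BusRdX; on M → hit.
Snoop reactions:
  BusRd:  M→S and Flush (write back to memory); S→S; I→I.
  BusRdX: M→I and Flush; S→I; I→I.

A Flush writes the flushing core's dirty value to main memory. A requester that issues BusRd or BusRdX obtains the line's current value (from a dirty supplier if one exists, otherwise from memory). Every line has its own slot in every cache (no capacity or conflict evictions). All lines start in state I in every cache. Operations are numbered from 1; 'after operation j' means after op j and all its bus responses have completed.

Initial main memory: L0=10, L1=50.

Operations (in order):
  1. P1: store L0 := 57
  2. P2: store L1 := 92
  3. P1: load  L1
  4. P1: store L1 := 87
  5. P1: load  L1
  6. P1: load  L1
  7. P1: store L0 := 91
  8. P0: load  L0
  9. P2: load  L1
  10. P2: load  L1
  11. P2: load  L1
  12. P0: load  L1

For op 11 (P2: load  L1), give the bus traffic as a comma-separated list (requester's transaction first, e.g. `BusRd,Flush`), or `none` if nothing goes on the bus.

bus = none

  op1 P1: store L0 := 57 → I/M/I on L0; bus BusRdX; mem=10
  op2 P2: store L1 := 92 → I/I/M on L1; bus BusRdX; mem=50
  op3 P1: load  L1 → I/S/S on L1; bus BusRd Flush; mem=92
  op4 P1: store L1 := 87 → I/M/I on L1; bus BusRdX; mem=92
  op5 P1: load  L1 → I/M/I on L1; bus (none); mem=92
  op6 P1: load  L1 → I/M/I on L1; bus (none); mem=92
  op7 P1: store L0 := 91 → I/M/I on L0; bus (none); mem=10
  op8 P0: load  L0 → S/S/I on L0; bus BusRd Flush; mem=91
  op9 P2: load  L1 → I/S/S on L1; bus BusRd Flush; mem=87
  op10 P2: load  L1 → I/S/S on L1; bus (none); mem=87
  op11 P2: load  L1 → I/S/S on L1; bus (none); mem=87
  op12 P0: load  L1 → S/S/S on L1; bus BusRd; mem=87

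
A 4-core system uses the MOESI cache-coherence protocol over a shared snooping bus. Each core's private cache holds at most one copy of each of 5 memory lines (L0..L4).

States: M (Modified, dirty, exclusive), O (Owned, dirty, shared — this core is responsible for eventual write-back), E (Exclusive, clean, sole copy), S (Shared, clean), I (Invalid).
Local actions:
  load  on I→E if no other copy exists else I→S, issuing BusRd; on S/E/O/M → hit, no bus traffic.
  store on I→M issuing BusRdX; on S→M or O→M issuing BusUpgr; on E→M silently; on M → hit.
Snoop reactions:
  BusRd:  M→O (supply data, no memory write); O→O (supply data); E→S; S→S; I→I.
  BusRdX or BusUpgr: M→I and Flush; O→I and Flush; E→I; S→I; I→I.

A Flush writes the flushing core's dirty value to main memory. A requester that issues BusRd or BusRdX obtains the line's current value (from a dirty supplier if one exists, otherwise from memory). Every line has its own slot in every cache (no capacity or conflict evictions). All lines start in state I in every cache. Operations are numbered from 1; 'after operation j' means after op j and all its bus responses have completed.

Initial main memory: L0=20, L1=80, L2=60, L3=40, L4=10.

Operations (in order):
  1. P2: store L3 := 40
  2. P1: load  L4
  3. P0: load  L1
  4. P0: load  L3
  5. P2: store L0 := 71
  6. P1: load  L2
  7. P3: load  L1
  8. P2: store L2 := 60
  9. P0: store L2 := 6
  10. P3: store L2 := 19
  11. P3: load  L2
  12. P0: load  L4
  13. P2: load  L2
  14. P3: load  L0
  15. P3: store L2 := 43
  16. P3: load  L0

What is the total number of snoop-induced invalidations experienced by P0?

[1] P2: store L3 := 40 | P0:I, P1:I, P2:M(40), P3:I | bus: BusRdX
[2] P1: load  L4 | P0:I, P1:E(10), P2:I, P3:I | bus: BusRd
[3] P0: load  L1 | P0:E(80), P1:I, P2:I, P3:I | bus: BusRd
[4] P0: load  L3 | P0:S(40), P1:I, P2:O(40), P3:I | bus: BusRd
[5] P2: store L0 := 71 | P0:I, P1:I, P2:M(71), P3:I | bus: BusRdX
[6] P1: load  L2 | P0:I, P1:E(60), P2:I, P3:I | bus: BusRd
[7] P3: load  L1 | P0:S(80), P1:I, P2:I, P3:S(80) | bus: BusRd
[8] P2: store L2 := 60 | P0:I, P1:I, P2:M(60), P3:I | bus: BusRdX
[9] P0: store L2 := 6 | P0:M(6), P1:I, P2:I, P3:I | bus: BusRdX,Flush
[10] P3: store L2 := 19 | P0:I, P1:I, P2:I, P3:M(19) | bus: BusRdX,Flush
[11] P3: load  L2 | P0:I, P1:I, P2:I, P3:M(19) | bus: none
[12] P0: load  L4 | P0:S(10), P1:S(10), P2:I, P3:I | bus: BusRd
[13] P2: load  L2 | P0:I, P1:I, P2:S(19), P3:O(19) | bus: BusRd
[14] P3: load  L0 | P0:I, P1:I, P2:O(71), P3:S(71) | bus: BusRd
[15] P3: store L2 := 43 | P0:I, P1:I, P2:I, P3:M(43) | bus: BusUpgr
[16] P3: load  L0 | P0:I, P1:I, P2:O(71), P3:S(71) | bus: none

invalidations = 1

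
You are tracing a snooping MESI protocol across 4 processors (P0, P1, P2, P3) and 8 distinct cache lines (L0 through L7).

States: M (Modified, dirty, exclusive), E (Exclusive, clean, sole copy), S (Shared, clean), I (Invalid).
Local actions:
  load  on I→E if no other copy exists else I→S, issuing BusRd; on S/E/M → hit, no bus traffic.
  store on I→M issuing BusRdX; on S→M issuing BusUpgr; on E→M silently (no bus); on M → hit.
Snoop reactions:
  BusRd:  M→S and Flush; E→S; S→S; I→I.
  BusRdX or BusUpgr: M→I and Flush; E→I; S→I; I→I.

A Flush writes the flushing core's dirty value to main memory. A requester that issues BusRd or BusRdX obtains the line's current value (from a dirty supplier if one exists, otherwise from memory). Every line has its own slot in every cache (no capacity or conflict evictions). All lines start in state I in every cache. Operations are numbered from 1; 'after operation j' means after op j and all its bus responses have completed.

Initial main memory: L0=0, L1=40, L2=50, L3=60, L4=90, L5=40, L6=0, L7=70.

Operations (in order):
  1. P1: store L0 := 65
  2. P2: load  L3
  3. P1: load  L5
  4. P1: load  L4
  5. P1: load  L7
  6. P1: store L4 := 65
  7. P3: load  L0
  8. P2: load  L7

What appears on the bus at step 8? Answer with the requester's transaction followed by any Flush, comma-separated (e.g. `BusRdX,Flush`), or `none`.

bus = BusRd

step 1: P1: store L0 := 65  ⟶  IMII  (L0)  txn=BusRdX  M[L0]=0
step 2: P2: load  L3  ⟶  IIEI  (L3)  txn=BusRd  M[L3]=60
step 3: P1: load  L5  ⟶  IEII  (L5)  txn=BusRd  M[L5]=40
step 4: P1: load  L4  ⟶  IEII  (L4)  txn=BusRd  M[L4]=90
step 5: P1: load  L7  ⟶  IEII  (L7)  txn=BusRd  M[L7]=70
step 6: P1: store L4 := 65  ⟶  IMII  (L4)  txn=∅  M[L4]=90
step 7: P3: load  L0  ⟶  ISIS  (L0)  txn=BusRd+Flush  M[L0]=65
step 8: P2: load  L7  ⟶  ISSI  (L7)  txn=BusRd  M[L7]=70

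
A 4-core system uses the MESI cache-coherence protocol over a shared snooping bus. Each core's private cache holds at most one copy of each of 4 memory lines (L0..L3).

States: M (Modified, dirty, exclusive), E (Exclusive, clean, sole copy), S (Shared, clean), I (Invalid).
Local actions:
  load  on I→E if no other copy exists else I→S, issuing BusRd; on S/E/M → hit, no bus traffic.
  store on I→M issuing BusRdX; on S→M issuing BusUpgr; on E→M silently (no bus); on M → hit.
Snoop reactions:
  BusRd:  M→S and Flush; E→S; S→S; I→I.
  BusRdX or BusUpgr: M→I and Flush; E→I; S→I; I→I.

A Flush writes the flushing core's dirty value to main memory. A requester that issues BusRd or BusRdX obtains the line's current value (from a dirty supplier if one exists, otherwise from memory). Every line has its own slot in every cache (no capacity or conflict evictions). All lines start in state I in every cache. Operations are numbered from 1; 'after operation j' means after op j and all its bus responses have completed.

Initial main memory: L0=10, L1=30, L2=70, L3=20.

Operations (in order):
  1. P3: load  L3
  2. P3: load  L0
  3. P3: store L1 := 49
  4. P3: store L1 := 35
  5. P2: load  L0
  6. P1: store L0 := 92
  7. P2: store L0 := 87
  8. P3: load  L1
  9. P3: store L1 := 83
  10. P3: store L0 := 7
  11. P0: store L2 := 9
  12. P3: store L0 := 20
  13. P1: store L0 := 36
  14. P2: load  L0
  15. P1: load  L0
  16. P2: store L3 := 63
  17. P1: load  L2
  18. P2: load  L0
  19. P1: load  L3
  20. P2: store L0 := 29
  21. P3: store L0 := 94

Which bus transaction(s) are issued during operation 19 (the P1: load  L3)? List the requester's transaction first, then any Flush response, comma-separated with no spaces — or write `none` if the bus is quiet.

bus = BusRd,Flush

1. P3: load  L3  bus=[BusRd]  L3: P0=I P1=I P2=I P3=E  mem[L3]=20
2. P3: load  L0  bus=[BusRd]  L0: P0=I P1=I P2=I P3=E  mem[L0]=10
3. P3: store L1 := 49  bus=[BusRdX]  L1: P0=I P1=I P2=I P3=M  mem[L1]=30
4. P3: store L1 := 35  bus=[-]  L1: P0=I P1=I P2=I P3=M  mem[L1]=30
5. P2: load  L0  bus=[BusRd]  L0: P0=I P1=I P2=S P3=S  mem[L0]=10
6. P1: store L0 := 92  bus=[BusRdX]  L0: P0=I P1=M P2=I P3=I  mem[L0]=10
7. P2: store L0 := 87  bus=[BusRdX,Flush]  L0: P0=I P1=I P2=M P3=I  mem[L0]=92
8. P3: load  L1  bus=[-]  L1: P0=I P1=I P2=I P3=M  mem[L1]=30
9. P3: store L1 := 83  bus=[-]  L1: P0=I P1=I P2=I P3=M  mem[L1]=30
10. P3: store L0 := 7  bus=[BusRdX,Flush]  L0: P0=I P1=I P2=I P3=M  mem[L0]=87
11. P0: store L2 := 9  bus=[BusRdX]  L2: P0=M P1=I P2=I P3=I  mem[L2]=70
12. P3: store L0 := 20  bus=[-]  L0: P0=I P1=I P2=I P3=M  mem[L0]=87
13. P1: store L0 := 36  bus=[BusRdX,Flush]  L0: P0=I P1=M P2=I P3=I  mem[L0]=20
14. P2: load  L0  bus=[BusRd,Flush]  L0: P0=I P1=S P2=S P3=I  mem[L0]=36
15. P1: load  L0  bus=[-]  L0: P0=I P1=S P2=S P3=I  mem[L0]=36
16. P2: store L3 := 63  bus=[BusRdX]  L3: P0=I P1=I P2=M P3=I  mem[L3]=20
17. P1: load  L2  bus=[BusRd,Flush]  L2: P0=S P1=S P2=I P3=I  mem[L2]=9
18. P2: load  L0  bus=[-]  L0: P0=I P1=S P2=S P3=I  mem[L0]=36
19. P1: load  L3  bus=[BusRd,Flush]  L3: P0=I P1=S P2=S P3=I  mem[L3]=63
20. P2: store L0 := 29  bus=[BusUpgr]  L0: P0=I P1=I P2=M P3=I  mem[L0]=36
21. P3: store L0 := 94  bus=[BusRdX,Flush]  L0: P0=I P1=I P2=I P3=M  mem[L0]=29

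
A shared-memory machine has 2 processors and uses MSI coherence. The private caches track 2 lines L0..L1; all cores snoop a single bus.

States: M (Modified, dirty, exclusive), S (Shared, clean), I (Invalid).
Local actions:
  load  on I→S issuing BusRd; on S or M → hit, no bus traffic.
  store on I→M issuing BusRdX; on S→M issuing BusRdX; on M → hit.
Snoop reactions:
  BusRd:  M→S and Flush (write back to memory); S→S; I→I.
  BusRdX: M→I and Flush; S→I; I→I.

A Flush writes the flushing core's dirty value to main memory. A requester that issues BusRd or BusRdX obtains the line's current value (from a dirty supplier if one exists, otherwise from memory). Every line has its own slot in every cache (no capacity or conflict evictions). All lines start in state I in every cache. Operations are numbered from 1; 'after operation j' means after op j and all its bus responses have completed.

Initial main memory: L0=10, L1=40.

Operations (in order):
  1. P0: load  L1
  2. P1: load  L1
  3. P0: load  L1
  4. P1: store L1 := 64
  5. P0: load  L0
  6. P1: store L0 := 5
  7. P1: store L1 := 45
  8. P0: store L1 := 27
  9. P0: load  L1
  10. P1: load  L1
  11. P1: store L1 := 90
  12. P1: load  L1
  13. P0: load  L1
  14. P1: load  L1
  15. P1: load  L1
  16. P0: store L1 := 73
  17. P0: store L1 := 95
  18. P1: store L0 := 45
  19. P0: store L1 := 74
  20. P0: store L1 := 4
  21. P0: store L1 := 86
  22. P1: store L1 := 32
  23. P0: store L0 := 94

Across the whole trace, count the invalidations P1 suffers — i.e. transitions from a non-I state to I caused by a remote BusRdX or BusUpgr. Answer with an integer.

invalidations = 3

  op1 P0: load  L1 → S/I on L1; bus BusRd; mem=40
  op2 P1: load  L1 → S/S on L1; bus BusRd; mem=40
  op3 P0: load  L1 → S/S on L1; bus (none); mem=40
  op4 P1: store L1 := 64 → I/M on L1; bus BusRdX; mem=40
  op5 P0: load  L0 → S/I on L0; bus BusRd; mem=10
  op6 P1: store L0 := 5 → I/M on L0; bus BusRdX; mem=10
  op7 P1: store L1 := 45 → I/M on L1; bus (none); mem=40
  op8 P0: store L1 := 27 → M/I on L1; bus BusRdX Flush; mem=45
  op9 P0: load  L1 → M/I on L1; bus (none); mem=45
  op10 P1: load  L1 → S/S on L1; bus BusRd Flush; mem=27
  op11 P1: store L1 := 90 → I/M on L1; bus BusRdX; mem=27
  op12 P1: load  L1 → I/M on L1; bus (none); mem=27
  op13 P0: load  L1 → S/S on L1; bus BusRd Flush; mem=90
  op14 P1: load  L1 → S/S on L1; bus (none); mem=90
  op15 P1: load  L1 → S/S on L1; bus (none); mem=90
  op16 P0: store L1 := 73 → M/I on L1; bus BusRdX; mem=90
  op17 P0: store L1 := 95 → M/I on L1; bus (none); mem=90
  op18 P1: store L0 := 45 → I/M on L0; bus (none); mem=10
  op19 P0: store L1 := 74 → M/I on L1; bus (none); mem=90
  op20 P0: store L1 := 4 → M/I on L1; bus (none); mem=90
  op21 P0: store L1 := 86 → M/I on L1; bus (none); mem=90
  op22 P1: store L1 := 32 → I/M on L1; bus BusRdX Flush; mem=86
  op23 P0: store L0 := 94 → M/I on L0; bus BusRdX Flush; mem=45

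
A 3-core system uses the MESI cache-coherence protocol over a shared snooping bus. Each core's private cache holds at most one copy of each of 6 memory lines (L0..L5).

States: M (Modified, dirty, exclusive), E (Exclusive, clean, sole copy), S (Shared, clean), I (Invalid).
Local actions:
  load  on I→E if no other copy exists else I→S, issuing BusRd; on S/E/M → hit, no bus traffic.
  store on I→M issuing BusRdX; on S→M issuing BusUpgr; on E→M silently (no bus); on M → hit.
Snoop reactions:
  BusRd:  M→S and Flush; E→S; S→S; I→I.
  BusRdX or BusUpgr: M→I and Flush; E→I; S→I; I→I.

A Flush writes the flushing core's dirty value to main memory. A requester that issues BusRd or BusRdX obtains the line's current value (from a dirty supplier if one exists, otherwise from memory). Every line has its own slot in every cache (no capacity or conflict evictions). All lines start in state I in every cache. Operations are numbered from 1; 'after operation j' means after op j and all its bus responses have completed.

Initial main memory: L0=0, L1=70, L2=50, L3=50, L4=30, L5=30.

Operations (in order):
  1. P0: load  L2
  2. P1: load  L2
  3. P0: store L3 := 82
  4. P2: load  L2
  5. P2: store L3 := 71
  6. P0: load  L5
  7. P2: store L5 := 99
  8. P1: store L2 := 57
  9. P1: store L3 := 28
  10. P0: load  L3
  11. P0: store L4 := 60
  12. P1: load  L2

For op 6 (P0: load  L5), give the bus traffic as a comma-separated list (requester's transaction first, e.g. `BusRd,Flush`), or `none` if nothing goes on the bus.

bus = BusRd

  op1 P0: load  L2 → E/I/I on L2; bus BusRd; mem=50
  op2 P1: load  L2 → S/S/I on L2; bus BusRd; mem=50
  op3 P0: store L3 := 82 → M/I/I on L3; bus BusRdX; mem=50
  op4 P2: load  L2 → S/S/S on L2; bus BusRd; mem=50
  op5 P2: store L3 := 71 → I/I/M on L3; bus BusRdX Flush; mem=82
  op6 P0: load  L5 → E/I/I on L5; bus BusRd; mem=30
  op7 P2: store L5 := 99 → I/I/M on L5; bus BusRdX; mem=30
  op8 P1: store L2 := 57 → I/M/I on L2; bus BusUpgr; mem=50
  op9 P1: store L3 := 28 → I/M/I on L3; bus BusRdX Flush; mem=71
  op10 P0: load  L3 → S/S/I on L3; bus BusRd Flush; mem=28
  op11 P0: store L4 := 60 → M/I/I on L4; bus BusRdX; mem=30
  op12 P1: load  L2 → I/M/I on L2; bus (none); mem=50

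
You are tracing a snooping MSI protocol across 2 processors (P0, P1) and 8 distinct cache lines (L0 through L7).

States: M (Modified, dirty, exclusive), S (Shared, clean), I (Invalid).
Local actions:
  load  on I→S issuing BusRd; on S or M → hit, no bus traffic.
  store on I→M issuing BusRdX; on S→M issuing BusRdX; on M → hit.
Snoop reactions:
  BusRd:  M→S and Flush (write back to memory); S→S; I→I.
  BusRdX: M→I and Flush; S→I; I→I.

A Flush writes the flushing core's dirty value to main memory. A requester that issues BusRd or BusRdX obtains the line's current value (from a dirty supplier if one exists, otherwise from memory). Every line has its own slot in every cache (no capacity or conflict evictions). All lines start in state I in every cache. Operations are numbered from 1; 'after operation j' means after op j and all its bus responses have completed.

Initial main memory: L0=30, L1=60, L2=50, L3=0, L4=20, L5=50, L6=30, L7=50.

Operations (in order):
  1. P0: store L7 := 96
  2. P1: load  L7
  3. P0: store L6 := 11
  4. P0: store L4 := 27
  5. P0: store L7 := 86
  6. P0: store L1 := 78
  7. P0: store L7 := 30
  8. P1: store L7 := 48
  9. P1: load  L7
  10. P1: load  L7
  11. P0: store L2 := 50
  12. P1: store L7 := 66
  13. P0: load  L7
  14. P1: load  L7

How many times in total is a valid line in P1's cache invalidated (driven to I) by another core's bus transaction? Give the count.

invalidations = 1

1. P0: store L7 := 96  bus=[BusRdX]  L7: P0=M P1=I  mem[L7]=50
2. P1: load  L7  bus=[BusRd,Flush]  L7: P0=S P1=S  mem[L7]=96
3. P0: store L6 := 11  bus=[BusRdX]  L6: P0=M P1=I  mem[L6]=30
4. P0: store L4 := 27  bus=[BusRdX]  L4: P0=M P1=I  mem[L4]=20
5. P0: store L7 := 86  bus=[BusRdX]  L7: P0=M P1=I  mem[L7]=96
6. P0: store L1 := 78  bus=[BusRdX]  L1: P0=M P1=I  mem[L1]=60
7. P0: store L7 := 30  bus=[-]  L7: P0=M P1=I  mem[L7]=96
8. P1: store L7 := 48  bus=[BusRdX,Flush]  L7: P0=I P1=M  mem[L7]=30
9. P1: load  L7  bus=[-]  L7: P0=I P1=M  mem[L7]=30
10. P1: load  L7  bus=[-]  L7: P0=I P1=M  mem[L7]=30
11. P0: store L2 := 50  bus=[BusRdX]  L2: P0=M P1=I  mem[L2]=50
12. P1: store L7 := 66  bus=[-]  L7: P0=I P1=M  mem[L7]=30
13. P0: load  L7  bus=[BusRd,Flush]  L7: P0=S P1=S  mem[L7]=66
14. P1: load  L7  bus=[-]  L7: P0=S P1=S  mem[L7]=66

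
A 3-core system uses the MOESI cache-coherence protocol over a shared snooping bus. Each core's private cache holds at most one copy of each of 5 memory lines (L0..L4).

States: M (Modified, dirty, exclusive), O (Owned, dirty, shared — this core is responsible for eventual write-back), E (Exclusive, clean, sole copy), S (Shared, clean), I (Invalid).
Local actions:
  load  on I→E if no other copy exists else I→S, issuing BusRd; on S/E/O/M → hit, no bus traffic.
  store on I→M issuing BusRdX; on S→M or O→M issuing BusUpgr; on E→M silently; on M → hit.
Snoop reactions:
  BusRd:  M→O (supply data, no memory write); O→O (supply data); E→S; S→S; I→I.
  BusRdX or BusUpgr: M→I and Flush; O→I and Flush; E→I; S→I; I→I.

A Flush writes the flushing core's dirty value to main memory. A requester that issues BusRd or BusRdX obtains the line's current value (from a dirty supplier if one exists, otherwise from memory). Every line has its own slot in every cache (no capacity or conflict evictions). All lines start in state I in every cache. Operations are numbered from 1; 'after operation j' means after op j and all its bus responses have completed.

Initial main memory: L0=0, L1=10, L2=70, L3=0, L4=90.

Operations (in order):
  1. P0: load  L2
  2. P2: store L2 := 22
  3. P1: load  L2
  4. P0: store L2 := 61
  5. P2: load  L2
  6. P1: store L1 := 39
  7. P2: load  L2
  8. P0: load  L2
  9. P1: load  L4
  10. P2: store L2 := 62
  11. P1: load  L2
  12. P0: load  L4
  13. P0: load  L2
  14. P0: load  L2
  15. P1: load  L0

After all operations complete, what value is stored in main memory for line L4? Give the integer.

step 1: P0: load  L2  ⟶  EII  (L2)  txn=BusRd  M[L2]=70
step 2: P2: store L2 := 22  ⟶  IIM  (L2)  txn=BusRdX  M[L2]=70
step 3: P1: load  L2  ⟶  ISO  (L2)  txn=BusRd  M[L2]=70
step 4: P0: store L2 := 61  ⟶  MII  (L2)  txn=BusRdX+Flush  M[L2]=22
step 5: P2: load  L2  ⟶  OIS  (L2)  txn=BusRd  M[L2]=22
step 6: P1: store L1 := 39  ⟶  IMI  (L1)  txn=BusRdX  M[L1]=10
step 7: P2: load  L2  ⟶  OIS  (L2)  txn=∅  M[L2]=22
step 8: P0: load  L2  ⟶  OIS  (L2)  txn=∅  M[L2]=22
step 9: P1: load  L4  ⟶  IEI  (L4)  txn=BusRd  M[L4]=90
step 10: P2: store L2 := 62  ⟶  IIM  (L2)  txn=BusUpgr+Flush  M[L2]=61
step 11: P1: load  L2  ⟶  ISO  (L2)  txn=BusRd  M[L2]=61
step 12: P0: load  L4  ⟶  SSI  (L4)  txn=BusRd  M[L4]=90
step 13: P0: load  L2  ⟶  SSO  (L2)  txn=BusRd  M[L2]=61
step 14: P0: load  L2  ⟶  SSO  (L2)  txn=∅  M[L2]=61
step 15: P1: load  L0  ⟶  IEI  (L0)  txn=BusRd  M[L0]=0

memory[L4] = 90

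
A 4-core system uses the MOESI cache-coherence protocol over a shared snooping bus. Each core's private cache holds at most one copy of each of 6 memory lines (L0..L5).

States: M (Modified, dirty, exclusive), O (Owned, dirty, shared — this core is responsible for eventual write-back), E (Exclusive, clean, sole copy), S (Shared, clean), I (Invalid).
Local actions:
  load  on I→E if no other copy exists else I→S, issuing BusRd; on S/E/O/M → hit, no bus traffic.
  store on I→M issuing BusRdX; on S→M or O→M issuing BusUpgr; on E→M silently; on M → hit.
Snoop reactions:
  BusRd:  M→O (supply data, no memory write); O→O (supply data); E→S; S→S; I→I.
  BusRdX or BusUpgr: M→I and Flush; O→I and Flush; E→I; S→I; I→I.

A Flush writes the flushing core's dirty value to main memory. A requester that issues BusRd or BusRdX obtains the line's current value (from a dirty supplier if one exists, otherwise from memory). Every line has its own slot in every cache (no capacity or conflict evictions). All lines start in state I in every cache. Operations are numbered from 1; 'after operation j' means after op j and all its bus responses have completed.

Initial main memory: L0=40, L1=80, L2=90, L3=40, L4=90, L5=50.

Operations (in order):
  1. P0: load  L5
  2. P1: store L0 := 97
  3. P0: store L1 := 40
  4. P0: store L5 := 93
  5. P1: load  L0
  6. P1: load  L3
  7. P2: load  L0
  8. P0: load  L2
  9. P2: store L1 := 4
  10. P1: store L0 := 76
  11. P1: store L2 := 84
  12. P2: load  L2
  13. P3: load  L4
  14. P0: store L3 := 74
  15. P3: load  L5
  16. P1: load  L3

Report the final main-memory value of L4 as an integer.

memory[L4] = 90

step 1: P0: load  L5  ⟶  EIII  (L5)  txn=BusRd  M[L5]=50
step 2: P1: store L0 := 97  ⟶  IMII  (L0)  txn=BusRdX  M[L0]=40
step 3: P0: store L1 := 40  ⟶  MIII  (L1)  txn=BusRdX  M[L1]=80
step 4: P0: store L5 := 93  ⟶  MIII  (L5)  txn=∅  M[L5]=50
step 5: P1: load  L0  ⟶  IMII  (L0)  txn=∅  M[L0]=40
step 6: P1: load  L3  ⟶  IEII  (L3)  txn=BusRd  M[L3]=40
step 7: P2: load  L0  ⟶  IOSI  (L0)  txn=BusRd  M[L0]=40
step 8: P0: load  L2  ⟶  EIII  (L2)  txn=BusRd  M[L2]=90
step 9: P2: store L1 := 4  ⟶  IIMI  (L1)  txn=BusRdX+Flush  M[L1]=40
step 10: P1: store L0 := 76  ⟶  IMII  (L0)  txn=BusUpgr  M[L0]=40
step 11: P1: store L2 := 84  ⟶  IMII  (L2)  txn=BusRdX  M[L2]=90
step 12: P2: load  L2  ⟶  IOSI  (L2)  txn=BusRd  M[L2]=90
step 13: P3: load  L4  ⟶  IIIE  (L4)  txn=BusRd  M[L4]=90
step 14: P0: store L3 := 74  ⟶  MIII  (L3)  txn=BusRdX  M[L3]=40
step 15: P3: load  L5  ⟶  OIIS  (L5)  txn=BusRd  M[L5]=50
step 16: P1: load  L3  ⟶  OSII  (L3)  txn=BusRd  M[L3]=40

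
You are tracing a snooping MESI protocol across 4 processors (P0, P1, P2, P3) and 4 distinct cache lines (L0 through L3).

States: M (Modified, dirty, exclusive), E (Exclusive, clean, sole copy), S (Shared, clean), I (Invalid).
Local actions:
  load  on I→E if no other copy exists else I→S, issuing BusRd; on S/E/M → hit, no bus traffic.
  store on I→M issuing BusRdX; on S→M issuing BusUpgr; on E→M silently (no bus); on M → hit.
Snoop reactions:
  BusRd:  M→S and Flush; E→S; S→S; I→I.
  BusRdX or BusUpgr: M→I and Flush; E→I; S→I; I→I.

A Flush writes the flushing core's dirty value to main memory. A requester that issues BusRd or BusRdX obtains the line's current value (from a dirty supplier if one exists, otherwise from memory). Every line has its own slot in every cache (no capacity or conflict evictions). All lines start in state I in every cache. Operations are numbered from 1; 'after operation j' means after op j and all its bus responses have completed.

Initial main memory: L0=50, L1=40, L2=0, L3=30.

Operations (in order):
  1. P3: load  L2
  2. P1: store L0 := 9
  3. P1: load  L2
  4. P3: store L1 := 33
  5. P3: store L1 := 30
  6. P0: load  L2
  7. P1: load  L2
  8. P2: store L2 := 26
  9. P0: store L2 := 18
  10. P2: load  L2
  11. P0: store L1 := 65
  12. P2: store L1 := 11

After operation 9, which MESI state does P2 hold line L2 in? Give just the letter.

state = I

step 1: P3: load  L2  ⟶  IIIE  (L2)  txn=BusRd  M[L2]=0
step 2: P1: store L0 := 9  ⟶  IMII  (L0)  txn=BusRdX  M[L0]=50
step 3: P1: load  L2  ⟶  ISIS  (L2)  txn=BusRd  M[L2]=0
step 4: P3: store L1 := 33  ⟶  IIIM  (L1)  txn=BusRdX  M[L1]=40
step 5: P3: store L1 := 30  ⟶  IIIM  (L1)  txn=∅  M[L1]=40
step 6: P0: load  L2  ⟶  SSIS  (L2)  txn=BusRd  M[L2]=0
step 7: P1: load  L2  ⟶  SSIS  (L2)  txn=∅  M[L2]=0
step 8: P2: store L2 := 26  ⟶  IIMI  (L2)  txn=BusRdX  M[L2]=0
step 9: P0: store L2 := 18  ⟶  MIII  (L2)  txn=BusRdX+Flush  M[L2]=26
step 10: P2: load  L2  ⟶  SISI  (L2)  txn=BusRd+Flush  M[L2]=18
step 11: P0: store L1 := 65  ⟶  MIII  (L1)  txn=BusRdX+Flush  M[L1]=30
step 12: P2: store L1 := 11  ⟶  IIMI  (L1)  txn=BusRdX+Flush  M[L1]=65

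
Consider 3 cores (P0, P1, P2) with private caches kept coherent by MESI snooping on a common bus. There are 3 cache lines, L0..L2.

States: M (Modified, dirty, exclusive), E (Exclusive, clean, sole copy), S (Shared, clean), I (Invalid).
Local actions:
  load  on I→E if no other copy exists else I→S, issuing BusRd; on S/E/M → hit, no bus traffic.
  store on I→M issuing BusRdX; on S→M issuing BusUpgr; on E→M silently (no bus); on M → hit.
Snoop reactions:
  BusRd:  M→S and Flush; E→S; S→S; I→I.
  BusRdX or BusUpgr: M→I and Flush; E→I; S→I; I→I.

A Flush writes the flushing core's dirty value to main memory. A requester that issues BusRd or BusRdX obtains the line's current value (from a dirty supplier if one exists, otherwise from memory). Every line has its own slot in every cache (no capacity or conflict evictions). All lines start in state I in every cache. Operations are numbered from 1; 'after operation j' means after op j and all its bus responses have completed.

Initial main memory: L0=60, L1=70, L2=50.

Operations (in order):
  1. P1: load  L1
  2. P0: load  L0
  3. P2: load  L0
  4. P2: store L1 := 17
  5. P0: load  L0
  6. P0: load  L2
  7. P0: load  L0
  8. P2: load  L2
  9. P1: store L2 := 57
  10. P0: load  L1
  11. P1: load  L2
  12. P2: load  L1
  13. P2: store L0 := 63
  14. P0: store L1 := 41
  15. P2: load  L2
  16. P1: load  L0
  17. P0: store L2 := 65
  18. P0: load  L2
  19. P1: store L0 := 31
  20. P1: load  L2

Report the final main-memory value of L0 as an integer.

1. P1: load  L1  bus=[BusRd]  L1: P0=I P1=E P2=I  mem[L1]=70
2. P0: load  L0  bus=[BusRd]  L0: P0=E P1=I P2=I  mem[L0]=60
3. P2: load  L0  bus=[BusRd]  L0: P0=S P1=I P2=S  mem[L0]=60
4. P2: store L1 := 17  bus=[BusRdX]  L1: P0=I P1=I P2=M  mem[L1]=70
5. P0: load  L0  bus=[-]  L0: P0=S P1=I P2=S  mem[L0]=60
6. P0: load  L2  bus=[BusRd]  L2: P0=E P1=I P2=I  mem[L2]=50
7. P0: load  L0  bus=[-]  L0: P0=S P1=I P2=S  mem[L0]=60
8. P2: load  L2  bus=[BusRd]  L2: P0=S P1=I P2=S  mem[L2]=50
9. P1: store L2 := 57  bus=[BusRdX]  L2: P0=I P1=M P2=I  mem[L2]=50
10. P0: load  L1  bus=[BusRd,Flush]  L1: P0=S P1=I P2=S  mem[L1]=17
11. P1: load  L2  bus=[-]  L2: P0=I P1=M P2=I  mem[L2]=50
12. P2: load  L1  bus=[-]  L1: P0=S P1=I P2=S  mem[L1]=17
13. P2: store L0 := 63  bus=[BusUpgr]  L0: P0=I P1=I P2=M  mem[L0]=60
14. P0: store L1 := 41  bus=[BusUpgr]  L1: P0=M P1=I P2=I  mem[L1]=17
15. P2: load  L2  bus=[BusRd,Flush]  L2: P0=I P1=S P2=S  mem[L2]=57
16. P1: load  L0  bus=[BusRd,Flush]  L0: P0=I P1=S P2=S  mem[L0]=63
17. P0: store L2 := 65  bus=[BusRdX]  L2: P0=M P1=I P2=I  mem[L2]=57
18. P0: load  L2  bus=[-]  L2: P0=M P1=I P2=I  mem[L2]=57
19. P1: store L0 := 31  bus=[BusUpgr]  L0: P0=I P1=M P2=I  mem[L0]=63
20. P1: load  L2  bus=[BusRd,Flush]  L2: P0=S P1=S P2=I  mem[L2]=65

memory[L0] = 63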